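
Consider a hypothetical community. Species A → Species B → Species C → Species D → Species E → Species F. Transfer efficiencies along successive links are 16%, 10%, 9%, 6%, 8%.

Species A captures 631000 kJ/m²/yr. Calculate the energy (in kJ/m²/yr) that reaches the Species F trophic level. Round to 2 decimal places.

4.36 kJ/m²/yr

Species B: 631000 × 0.16 = 100960 kJ/m²/yr
Species C: 100960 × 0.1 = 10096 kJ/m²/yr
Species D: 10096 × 0.09 = 908.64 kJ/m²/yr
Species E: 908.64 × 0.06 = 54.5184 kJ/m²/yr
Species F: 54.5184 × 0.08 = 4.361472 kJ/m²/yr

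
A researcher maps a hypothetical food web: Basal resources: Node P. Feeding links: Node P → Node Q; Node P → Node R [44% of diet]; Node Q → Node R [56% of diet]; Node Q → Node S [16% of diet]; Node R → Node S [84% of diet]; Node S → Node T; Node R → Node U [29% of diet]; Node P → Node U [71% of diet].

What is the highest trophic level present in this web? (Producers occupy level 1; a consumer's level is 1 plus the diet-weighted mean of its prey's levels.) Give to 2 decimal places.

4.47

Node Q: 1 + 1 = 2
Node R: 1 + (0.44×1 + 0.56×2) = 2.56
Node S: 1 + (0.16×2 + 0.84×2.56) = 3.4704
Node T: 1 + 3.4704 = 4.4704
Node U: 1 + (0.29×2.56 + 0.71×1) = 2.4524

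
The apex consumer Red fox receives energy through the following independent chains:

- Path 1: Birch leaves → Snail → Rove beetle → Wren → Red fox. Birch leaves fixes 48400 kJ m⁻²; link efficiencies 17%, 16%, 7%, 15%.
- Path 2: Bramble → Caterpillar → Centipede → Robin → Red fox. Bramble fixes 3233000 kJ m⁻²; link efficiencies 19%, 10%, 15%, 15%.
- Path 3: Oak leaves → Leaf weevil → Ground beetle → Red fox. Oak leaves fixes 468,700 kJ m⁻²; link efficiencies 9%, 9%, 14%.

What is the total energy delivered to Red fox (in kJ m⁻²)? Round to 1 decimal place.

Path 1: 48400 × 0.17 × 0.16 × 0.07 × 0.15 = 13.82304 kJ m⁻²
Path 2: 3233000 × 0.19 × 0.1 × 0.15 × 0.15 = 1382.1075 kJ m⁻²
Path 3: 468700 × 0.09 × 0.09 × 0.14 = 531.5058 kJ m⁻²
Total at Red fox: 13.82304 + 1382.1075 + 531.5058 = 1927.43634 kJ m⁻²

1927.4 kJ m⁻²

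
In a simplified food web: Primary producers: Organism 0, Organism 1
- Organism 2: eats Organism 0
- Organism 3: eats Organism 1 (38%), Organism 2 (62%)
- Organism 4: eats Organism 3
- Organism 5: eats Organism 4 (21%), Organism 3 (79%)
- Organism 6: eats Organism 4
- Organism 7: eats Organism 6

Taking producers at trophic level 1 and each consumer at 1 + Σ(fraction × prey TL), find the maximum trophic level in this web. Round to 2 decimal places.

5.62

Organism 2: 1 + 1 = 2
Organism 3: 1 + (0.38×1 + 0.62×2) = 2.62
Organism 4: 1 + 2.62 = 3.62
Organism 5: 1 + (0.21×3.62 + 0.79×2.62) = 3.83
Organism 6: 1 + 3.62 = 4.62
Organism 7: 1 + 4.62 = 5.62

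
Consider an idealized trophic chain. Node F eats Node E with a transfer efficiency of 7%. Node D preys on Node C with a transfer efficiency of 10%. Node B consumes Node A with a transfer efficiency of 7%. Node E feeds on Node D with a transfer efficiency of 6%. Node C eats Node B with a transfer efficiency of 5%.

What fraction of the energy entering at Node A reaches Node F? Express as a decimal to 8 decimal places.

0.00000147

Product of link efficiencies: 0.07 × 0.05 × 0.1 × 0.06 × 0.07 = 0.00000147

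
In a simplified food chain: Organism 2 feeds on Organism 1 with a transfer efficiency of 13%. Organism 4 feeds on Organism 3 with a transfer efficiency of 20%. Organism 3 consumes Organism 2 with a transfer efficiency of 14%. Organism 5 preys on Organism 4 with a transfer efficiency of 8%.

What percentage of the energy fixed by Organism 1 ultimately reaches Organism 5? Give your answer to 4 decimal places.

Product of link efficiencies: 0.13 × 0.14 × 0.2 × 0.08 = 0.0002912
As a percentage: 0.0002912 × 100 = 0.0291%

0.0291%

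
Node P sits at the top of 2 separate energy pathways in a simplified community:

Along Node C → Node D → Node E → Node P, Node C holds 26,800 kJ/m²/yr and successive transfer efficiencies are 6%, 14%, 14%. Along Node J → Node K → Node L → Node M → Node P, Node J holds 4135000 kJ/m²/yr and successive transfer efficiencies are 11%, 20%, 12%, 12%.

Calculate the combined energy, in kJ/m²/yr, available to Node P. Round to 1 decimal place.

1341.5 kJ/m²/yr

Via Node C: 26800 × 0.06 × 0.14 × 0.14 = 31.5168 kJ/m²/yr
Via Node J: 4135000 × 0.11 × 0.2 × 0.12 × 0.12 = 1309.968 kJ/m²/yr
Total at Node P: 31.5168 + 1309.968 = 1341.4848 kJ/m²/yr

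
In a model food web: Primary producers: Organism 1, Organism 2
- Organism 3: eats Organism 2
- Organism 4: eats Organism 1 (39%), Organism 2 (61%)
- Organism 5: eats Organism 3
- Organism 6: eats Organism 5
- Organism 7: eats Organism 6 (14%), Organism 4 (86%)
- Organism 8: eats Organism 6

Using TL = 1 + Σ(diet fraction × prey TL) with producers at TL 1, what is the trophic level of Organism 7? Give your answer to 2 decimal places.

Organism 3: 1 + 1 = 2
Organism 4: 1 + (0.39×1 + 0.61×1) = 2
Organism 5: 1 + 2 = 3
Organism 6: 1 + 3 = 4
Organism 7: 1 + (0.14×4 + 0.86×2) = 3.28
Organism 8: 1 + 4 = 5

3.28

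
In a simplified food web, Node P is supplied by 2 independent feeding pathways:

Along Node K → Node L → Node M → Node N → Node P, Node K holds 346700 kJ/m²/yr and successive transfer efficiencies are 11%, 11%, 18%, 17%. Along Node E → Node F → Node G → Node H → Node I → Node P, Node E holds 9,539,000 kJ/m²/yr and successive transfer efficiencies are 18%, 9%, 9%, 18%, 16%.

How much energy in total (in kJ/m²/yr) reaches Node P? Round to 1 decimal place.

Via Node K: 346700 × 0.11 × 0.11 × 0.18 × 0.17 = 128.369142 kJ/m²/yr
Via Node E: 9539000 × 0.18 × 0.09 × 0.09 × 0.18 × 0.16 = 400.5464256 kJ/m²/yr
Total at Node P: 128.369142 + 400.5464256 = 528.9155676 kJ/m²/yr

528.9 kJ/m²/yr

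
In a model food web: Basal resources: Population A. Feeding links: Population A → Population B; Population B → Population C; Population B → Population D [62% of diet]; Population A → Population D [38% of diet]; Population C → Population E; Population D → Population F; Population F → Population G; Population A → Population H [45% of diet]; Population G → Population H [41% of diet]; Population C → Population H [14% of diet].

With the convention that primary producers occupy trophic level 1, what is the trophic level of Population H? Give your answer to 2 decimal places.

3.76

Population B: 1 + 1 = 2
Population C: 1 + 2 = 3
Population D: 1 + (0.62×2 + 0.38×1) = 2.62
Population E: 1 + 3 = 4
Population F: 1 + 2.62 = 3.62
Population G: 1 + 3.62 = 4.62
Population H: 1 + (0.45×1 + 0.41×4.62 + 0.14×3) = 3.7642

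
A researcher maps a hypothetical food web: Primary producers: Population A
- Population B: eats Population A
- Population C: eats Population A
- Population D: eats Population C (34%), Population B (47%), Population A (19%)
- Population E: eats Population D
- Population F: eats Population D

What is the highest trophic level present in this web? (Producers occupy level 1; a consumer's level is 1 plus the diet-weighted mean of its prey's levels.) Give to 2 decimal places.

Population B: 1 + 1 = 2
Population C: 1 + 1 = 2
Population D: 1 + (0.34×2 + 0.47×2 + 0.19×1) = 2.81
Population E: 1 + 2.81 = 3.81
Population F: 1 + 2.81 = 3.81

3.81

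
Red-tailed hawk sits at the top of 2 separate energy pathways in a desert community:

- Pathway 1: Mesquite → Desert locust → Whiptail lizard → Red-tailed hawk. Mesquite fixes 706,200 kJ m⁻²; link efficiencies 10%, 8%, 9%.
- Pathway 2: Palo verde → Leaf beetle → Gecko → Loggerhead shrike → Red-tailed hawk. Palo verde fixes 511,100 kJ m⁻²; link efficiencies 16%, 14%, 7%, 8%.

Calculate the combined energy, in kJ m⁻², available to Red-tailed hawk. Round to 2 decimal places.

Pathway 1: 706200 × 0.1 × 0.08 × 0.09 = 508.464 kJ m⁻²
Pathway 2: 511100 × 0.16 × 0.14 × 0.07 × 0.08 = 64.112384 kJ m⁻²
Total at Red-tailed hawk: 508.464 + 64.112384 = 572.576384 kJ m⁻²

572.58 kJ m⁻²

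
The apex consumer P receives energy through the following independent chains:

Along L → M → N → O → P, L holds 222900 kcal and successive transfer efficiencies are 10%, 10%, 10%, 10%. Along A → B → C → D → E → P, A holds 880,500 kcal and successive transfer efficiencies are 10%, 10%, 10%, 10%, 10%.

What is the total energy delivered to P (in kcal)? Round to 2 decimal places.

31.10 kcal

Via L: 222900 × 0.1 × 0.1 × 0.1 × 0.1 = 22.29 kcal
Via A: 880500 × 0.1 × 0.1 × 0.1 × 0.1 × 0.1 = 8.805 kcal
Total at P: 22.29 + 8.805 = 31.095 kcal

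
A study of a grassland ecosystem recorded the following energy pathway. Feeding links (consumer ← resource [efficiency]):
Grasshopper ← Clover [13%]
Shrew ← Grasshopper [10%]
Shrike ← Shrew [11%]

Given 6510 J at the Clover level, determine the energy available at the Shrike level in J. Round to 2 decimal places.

9.31 J

Grasshopper: 6510 × 0.13 = 846.3 J
Shrew: 846.3 × 0.1 = 84.63 J
Shrike: 84.63 × 0.11 = 9.3093 J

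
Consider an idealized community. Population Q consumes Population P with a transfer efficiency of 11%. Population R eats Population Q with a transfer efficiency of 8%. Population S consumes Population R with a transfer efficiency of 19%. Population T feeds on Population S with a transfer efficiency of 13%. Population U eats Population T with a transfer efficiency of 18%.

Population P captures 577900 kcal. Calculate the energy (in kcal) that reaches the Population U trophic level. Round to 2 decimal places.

Population Q: 577900 × 0.11 = 63569 kcal
Population R: 63569 × 0.08 = 5085.52 kcal
Population S: 5085.52 × 0.19 = 966.2488 kcal
Population T: 966.2488 × 0.13 = 125.612344 kcal
Population U: 125.612344 × 0.18 = 22.61022192 kcal

22.61 kcal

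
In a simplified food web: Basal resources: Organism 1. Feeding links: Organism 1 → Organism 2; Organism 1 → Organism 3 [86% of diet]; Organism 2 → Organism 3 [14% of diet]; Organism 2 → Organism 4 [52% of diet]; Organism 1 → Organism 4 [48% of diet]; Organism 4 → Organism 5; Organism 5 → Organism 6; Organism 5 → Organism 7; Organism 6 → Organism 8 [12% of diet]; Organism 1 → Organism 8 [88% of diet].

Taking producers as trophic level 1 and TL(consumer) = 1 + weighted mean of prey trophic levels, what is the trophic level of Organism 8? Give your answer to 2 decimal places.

2.42

Organism 2: 1 + 1 = 2
Organism 3: 1 + (0.86×1 + 0.14×2) = 2.14
Organism 4: 1 + (0.52×2 + 0.48×1) = 2.52
Organism 5: 1 + 2.52 = 3.52
Organism 6: 1 + 3.52 = 4.52
Organism 7: 1 + 3.52 = 4.52
Organism 8: 1 + (0.12×4.52 + 0.88×1) = 2.4224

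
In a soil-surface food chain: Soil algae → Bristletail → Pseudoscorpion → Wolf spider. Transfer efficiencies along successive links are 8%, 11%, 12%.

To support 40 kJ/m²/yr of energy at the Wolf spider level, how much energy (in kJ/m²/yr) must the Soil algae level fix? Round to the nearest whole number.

Cumulative transfer efficiency: 0.08 × 0.11 × 0.12 = 0.001056
Soil algae energy = 40 / 0.001056 = 37879 kJ/m²/yr

37879 kJ/m²/yr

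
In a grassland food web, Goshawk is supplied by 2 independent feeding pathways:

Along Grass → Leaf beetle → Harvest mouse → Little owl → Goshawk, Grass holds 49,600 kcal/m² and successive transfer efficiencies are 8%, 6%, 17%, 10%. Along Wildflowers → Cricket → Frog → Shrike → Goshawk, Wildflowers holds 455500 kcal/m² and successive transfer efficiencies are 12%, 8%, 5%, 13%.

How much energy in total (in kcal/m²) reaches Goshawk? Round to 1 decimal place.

32.5 kcal/m²

Via Grass: 49600 × 0.08 × 0.06 × 0.17 × 0.1 = 4.04736 kcal/m²
Via Wildflowers: 455500 × 0.12 × 0.08 × 0.05 × 0.13 = 28.4232 kcal/m²
Total at Goshawk: 4.04736 + 28.4232 = 32.47056 kcal/m²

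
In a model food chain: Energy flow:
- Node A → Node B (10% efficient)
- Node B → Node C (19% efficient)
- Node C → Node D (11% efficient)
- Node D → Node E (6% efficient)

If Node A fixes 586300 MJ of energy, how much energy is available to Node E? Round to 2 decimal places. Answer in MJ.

73.52 MJ

Node B: 586300 × 0.1 = 58630 MJ
Node C: 58630 × 0.19 = 11139.7 MJ
Node D: 11139.7 × 0.11 = 1225.367 MJ
Node E: 1225.367 × 0.06 = 73.52202 MJ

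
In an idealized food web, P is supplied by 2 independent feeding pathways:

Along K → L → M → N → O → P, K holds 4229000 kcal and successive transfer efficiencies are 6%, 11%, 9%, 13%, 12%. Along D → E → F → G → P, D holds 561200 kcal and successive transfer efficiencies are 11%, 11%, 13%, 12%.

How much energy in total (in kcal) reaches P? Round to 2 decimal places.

145.12 kcal

Via K: 4229000 × 0.06 × 0.11 × 0.09 × 0.13 × 0.12 = 39.1876056 kcal
Via D: 561200 × 0.11 × 0.11 × 0.13 × 0.12 = 105.932112 kcal
Total at P: 39.1876056 + 105.932112 = 145.1197176 kcal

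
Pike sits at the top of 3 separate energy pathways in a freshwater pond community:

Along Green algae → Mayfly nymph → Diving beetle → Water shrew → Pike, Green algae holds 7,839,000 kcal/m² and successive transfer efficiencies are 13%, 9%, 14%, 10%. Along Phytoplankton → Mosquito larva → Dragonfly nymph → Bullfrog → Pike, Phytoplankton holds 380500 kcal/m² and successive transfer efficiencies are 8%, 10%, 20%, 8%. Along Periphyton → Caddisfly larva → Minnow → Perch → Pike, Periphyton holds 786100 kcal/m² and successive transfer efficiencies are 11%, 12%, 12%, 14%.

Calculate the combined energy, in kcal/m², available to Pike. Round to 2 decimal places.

1507.06 kcal/m²

Via Green algae: 7839000 × 0.13 × 0.09 × 0.14 × 0.1 = 1284.0282 kcal/m²
Via Phytoplankton: 380500 × 0.08 × 0.1 × 0.2 × 0.08 = 48.704 kcal/m²
Via Periphyton: 786100 × 0.11 × 0.12 × 0.12 × 0.14 = 174.325536 kcal/m²
Total at Pike: 1284.0282 + 48.704 + 174.325536 = 1507.057736 kcal/m²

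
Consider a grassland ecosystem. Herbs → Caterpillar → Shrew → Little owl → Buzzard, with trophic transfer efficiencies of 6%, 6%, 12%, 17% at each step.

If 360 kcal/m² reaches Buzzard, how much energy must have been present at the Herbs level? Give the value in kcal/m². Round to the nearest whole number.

Cumulative transfer efficiency: 0.06 × 0.06 × 0.12 × 0.17 = 0.00007344
Herbs energy = 360 / 0.00007344 = 4901961 kcal/m²

4901961 kcal/m²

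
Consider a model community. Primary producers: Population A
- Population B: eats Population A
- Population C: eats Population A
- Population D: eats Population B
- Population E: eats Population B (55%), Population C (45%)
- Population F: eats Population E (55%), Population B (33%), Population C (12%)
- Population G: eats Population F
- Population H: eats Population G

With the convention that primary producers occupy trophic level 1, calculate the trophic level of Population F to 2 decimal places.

3.55

Population B: 1 + 1 = 2
Population C: 1 + 1 = 2
Population D: 1 + 2 = 3
Population E: 1 + (0.55×2 + 0.45×2) = 3
Population F: 1 + (0.55×3 + 0.33×2 + 0.12×2) = 3.55
Population G: 1 + 3.55 = 4.55
Population H: 1 + 4.55 = 5.55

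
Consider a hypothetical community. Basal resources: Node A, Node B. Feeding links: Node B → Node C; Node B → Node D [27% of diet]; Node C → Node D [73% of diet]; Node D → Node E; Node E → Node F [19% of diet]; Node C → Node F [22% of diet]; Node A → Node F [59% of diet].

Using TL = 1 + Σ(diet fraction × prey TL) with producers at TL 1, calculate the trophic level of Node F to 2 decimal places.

Node C: 1 + 1 = 2
Node D: 1 + (0.27×1 + 0.73×2) = 2.73
Node E: 1 + 2.73 = 3.73
Node F: 1 + (0.19×3.73 + 0.22×2 + 0.59×1) = 2.7387

2.74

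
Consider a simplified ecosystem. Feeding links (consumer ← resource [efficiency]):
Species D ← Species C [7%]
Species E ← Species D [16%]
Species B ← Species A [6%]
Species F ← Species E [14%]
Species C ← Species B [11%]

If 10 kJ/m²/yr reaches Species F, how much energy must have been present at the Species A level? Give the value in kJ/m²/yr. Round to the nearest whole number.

966296 kJ/m²/yr

Cumulative transfer efficiency: 0.06 × 0.11 × 0.07 × 0.16 × 0.14 = 0.0000103488
Species A energy = 10 / 0.0000103488 = 966296 kJ/m²/yr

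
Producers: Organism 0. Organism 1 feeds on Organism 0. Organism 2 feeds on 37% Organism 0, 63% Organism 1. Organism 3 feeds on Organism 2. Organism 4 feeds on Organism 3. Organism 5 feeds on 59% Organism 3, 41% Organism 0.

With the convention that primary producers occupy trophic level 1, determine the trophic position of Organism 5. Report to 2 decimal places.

Organism 1: 1 + 1 = 2
Organism 2: 1 + (0.37×1 + 0.63×2) = 2.63
Organism 3: 1 + 2.63 = 3.63
Organism 4: 1 + 3.63 = 4.63
Organism 5: 1 + (0.59×3.63 + 0.41×1) = 3.5517

3.55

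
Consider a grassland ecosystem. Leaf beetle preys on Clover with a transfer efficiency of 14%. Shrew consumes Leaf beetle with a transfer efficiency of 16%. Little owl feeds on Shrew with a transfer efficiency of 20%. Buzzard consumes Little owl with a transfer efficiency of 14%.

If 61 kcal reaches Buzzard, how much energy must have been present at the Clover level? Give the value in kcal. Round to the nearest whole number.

97258 kcal

Cumulative transfer efficiency: 0.14 × 0.16 × 0.2 × 0.14 = 0.0006272
Clover energy = 61 / 0.0006272 = 97258 kcal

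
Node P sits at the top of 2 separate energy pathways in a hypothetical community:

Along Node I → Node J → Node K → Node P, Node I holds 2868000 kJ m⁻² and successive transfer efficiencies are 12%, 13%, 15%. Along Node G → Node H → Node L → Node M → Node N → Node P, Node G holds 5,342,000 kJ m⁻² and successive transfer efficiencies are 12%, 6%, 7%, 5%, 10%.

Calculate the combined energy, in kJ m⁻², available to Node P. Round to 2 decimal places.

Via Node I: 2868000 × 0.12 × 0.13 × 0.15 = 6711.12 kJ m⁻²
Via Node G: 5342000 × 0.12 × 0.06 × 0.07 × 0.05 × 0.1 = 13.46184 kJ m⁻²
Total at Node P: 6711.12 + 13.46184 = 6724.58184 kJ m⁻²

6724.58 kJ m⁻²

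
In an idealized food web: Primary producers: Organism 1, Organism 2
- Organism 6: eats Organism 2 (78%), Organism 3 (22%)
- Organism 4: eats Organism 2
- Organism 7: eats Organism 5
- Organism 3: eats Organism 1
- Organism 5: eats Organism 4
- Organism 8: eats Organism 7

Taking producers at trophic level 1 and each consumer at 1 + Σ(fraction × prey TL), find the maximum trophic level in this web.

Organism 3: 1 + 1 = 2
Organism 4: 1 + 1 = 2
Organism 5: 1 + 2 = 3
Organism 6: 1 + (0.78×1 + 0.22×2) = 2.22
Organism 7: 1 + 3 = 4
Organism 8: 1 + 4 = 5

5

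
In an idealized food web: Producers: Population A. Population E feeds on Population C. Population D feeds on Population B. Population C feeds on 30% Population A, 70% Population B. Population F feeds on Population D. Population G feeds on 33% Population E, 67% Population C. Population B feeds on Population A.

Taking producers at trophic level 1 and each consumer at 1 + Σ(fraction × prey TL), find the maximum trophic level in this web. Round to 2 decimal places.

4.03

Population B: 1 + 1 = 2
Population C: 1 + (0.3×1 + 0.7×2) = 2.7
Population D: 1 + 2 = 3
Population E: 1 + 2.7 = 3.7
Population F: 1 + 3 = 4
Population G: 1 + (0.33×3.7 + 0.67×2.7) = 4.03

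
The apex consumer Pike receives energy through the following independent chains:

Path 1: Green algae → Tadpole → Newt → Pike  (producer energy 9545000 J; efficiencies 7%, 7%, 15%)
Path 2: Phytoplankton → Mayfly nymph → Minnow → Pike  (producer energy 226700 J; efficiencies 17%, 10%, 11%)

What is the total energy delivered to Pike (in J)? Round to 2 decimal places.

7439.50 J

Path 1: 9545000 × 0.07 × 0.07 × 0.15 = 7015.575 J
Path 2: 226700 × 0.17 × 0.1 × 0.11 = 423.929 J
Total at Pike: 7015.575 + 423.929 = 7439.504 J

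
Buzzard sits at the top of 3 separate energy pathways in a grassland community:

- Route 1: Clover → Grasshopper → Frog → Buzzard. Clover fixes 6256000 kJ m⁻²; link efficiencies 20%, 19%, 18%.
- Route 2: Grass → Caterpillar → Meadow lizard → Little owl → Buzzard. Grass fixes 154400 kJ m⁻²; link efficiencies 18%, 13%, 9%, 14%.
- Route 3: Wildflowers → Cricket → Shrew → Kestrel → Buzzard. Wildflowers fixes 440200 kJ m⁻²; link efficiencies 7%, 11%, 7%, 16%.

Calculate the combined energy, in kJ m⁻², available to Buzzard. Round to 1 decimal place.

42874.5 kJ m⁻²

Route 1: 6256000 × 0.2 × 0.19 × 0.18 = 42791.04 kJ m⁻²
Route 2: 154400 × 0.18 × 0.13 × 0.09 × 0.14 = 45.523296 kJ m⁻²
Route 3: 440200 × 0.07 × 0.11 × 0.07 × 0.16 = 37.962848 kJ m⁻²
Total at Buzzard: 42791.04 + 45.523296 + 37.962848 = 42874.526144 kJ m⁻²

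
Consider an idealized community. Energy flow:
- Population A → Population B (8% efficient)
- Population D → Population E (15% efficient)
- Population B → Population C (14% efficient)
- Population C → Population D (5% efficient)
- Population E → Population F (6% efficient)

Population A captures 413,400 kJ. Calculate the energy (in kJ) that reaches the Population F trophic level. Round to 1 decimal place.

Population B: 413400 × 0.08 = 33072 kJ
Population C: 33072 × 0.14 = 4630.08 kJ
Population D: 4630.08 × 0.05 = 231.504 kJ
Population E: 231.504 × 0.15 = 34.7256 kJ
Population F: 34.7256 × 0.06 = 2.083536 kJ

2.1 kJ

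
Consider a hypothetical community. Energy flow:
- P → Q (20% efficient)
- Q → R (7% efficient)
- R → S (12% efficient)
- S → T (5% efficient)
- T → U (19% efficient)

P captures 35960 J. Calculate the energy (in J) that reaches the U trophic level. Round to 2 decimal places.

0.57 J

Q: 35960 × 0.2 = 7192 J
R: 7192 × 0.07 = 503.44 J
S: 503.44 × 0.12 = 60.4128 J
T: 60.4128 × 0.05 = 3.02064 J
U: 3.02064 × 0.19 = 0.5739216 J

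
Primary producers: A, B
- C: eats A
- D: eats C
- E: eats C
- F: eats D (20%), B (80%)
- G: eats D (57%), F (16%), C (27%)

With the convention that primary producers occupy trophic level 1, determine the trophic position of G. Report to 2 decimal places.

C: 1 + 1 = 2
D: 1 + 2 = 3
E: 1 + 2 = 3
F: 1 + (0.2×3 + 0.8×1) = 2.4
G: 1 + (0.57×3 + 0.16×2.4 + 0.27×2) = 3.634

3.63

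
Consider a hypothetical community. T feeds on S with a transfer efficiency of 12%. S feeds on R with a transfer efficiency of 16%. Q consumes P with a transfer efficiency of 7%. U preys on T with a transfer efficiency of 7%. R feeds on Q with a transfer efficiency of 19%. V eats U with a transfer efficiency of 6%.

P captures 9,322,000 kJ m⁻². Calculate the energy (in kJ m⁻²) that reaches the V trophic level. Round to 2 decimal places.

10.00 kJ m⁻²

Q: 9322000 × 0.07 = 652540 kJ m⁻²
R: 652540 × 0.19 = 123982.6 kJ m⁻²
S: 123982.6 × 0.16 = 19837.216 kJ m⁻²
T: 19837.216 × 0.12 = 2380.46592 kJ m⁻²
U: 2380.46592 × 0.07 = 166.6326144 kJ m⁻²
V: 166.6326144 × 0.06 = 9.997956864 kJ m⁻²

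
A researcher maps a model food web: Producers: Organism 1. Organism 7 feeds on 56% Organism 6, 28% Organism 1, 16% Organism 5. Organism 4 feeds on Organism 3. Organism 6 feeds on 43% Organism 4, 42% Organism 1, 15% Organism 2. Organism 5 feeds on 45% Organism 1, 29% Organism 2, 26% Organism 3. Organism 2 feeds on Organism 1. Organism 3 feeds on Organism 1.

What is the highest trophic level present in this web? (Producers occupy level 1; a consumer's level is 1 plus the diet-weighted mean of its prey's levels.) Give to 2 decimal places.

Organism 2: 1 + 1 = 2
Organism 3: 1 + 1 = 2
Organism 4: 1 + 2 = 3
Organism 5: 1 + (0.45×1 + 0.29×2 + 0.26×2) = 2.55
Organism 6: 1 + (0.43×3 + 0.42×1 + 0.15×2) = 3.01
Organism 7: 1 + (0.56×3.01 + 0.28×1 + 0.16×2.55) = 3.3736

3.37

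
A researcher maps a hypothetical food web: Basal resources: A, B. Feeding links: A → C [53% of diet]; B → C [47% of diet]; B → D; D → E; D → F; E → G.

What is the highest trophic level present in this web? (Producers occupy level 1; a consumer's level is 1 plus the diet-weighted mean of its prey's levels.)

4

C: 1 + (0.53×1 + 0.47×1) = 2
D: 1 + 1 = 2
E: 1 + 2 = 3
F: 1 + 2 = 3
G: 1 + 3 = 4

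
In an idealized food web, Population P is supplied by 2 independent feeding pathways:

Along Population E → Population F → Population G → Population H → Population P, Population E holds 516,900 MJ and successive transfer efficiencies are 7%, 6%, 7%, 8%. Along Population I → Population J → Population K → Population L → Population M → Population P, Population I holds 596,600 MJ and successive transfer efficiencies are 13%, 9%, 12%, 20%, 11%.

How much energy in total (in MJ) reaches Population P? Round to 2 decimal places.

30.59 MJ

Via Population E: 516900 × 0.07 × 0.06 × 0.07 × 0.08 = 12.157488 MJ
Via Population I: 596600 × 0.13 × 0.09 × 0.12 × 0.2 × 0.11 = 18.4277808 MJ
Total at Population P: 12.157488 + 18.4277808 = 30.5852688 MJ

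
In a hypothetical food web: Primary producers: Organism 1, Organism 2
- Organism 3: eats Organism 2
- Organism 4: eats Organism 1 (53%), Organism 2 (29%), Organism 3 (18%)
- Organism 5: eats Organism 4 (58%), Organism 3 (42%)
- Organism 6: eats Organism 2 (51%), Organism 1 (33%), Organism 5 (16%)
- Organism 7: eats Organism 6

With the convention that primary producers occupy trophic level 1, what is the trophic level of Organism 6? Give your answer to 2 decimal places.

2.34

Organism 3: 1 + 1 = 2
Organism 4: 1 + (0.53×1 + 0.29×1 + 0.18×2) = 2.18
Organism 5: 1 + (0.58×2.18 + 0.42×2) = 3.1044
Organism 6: 1 + (0.51×1 + 0.33×1 + 0.16×3.1044) = 2.336704
Organism 7: 1 + 2.336704 = 3.336704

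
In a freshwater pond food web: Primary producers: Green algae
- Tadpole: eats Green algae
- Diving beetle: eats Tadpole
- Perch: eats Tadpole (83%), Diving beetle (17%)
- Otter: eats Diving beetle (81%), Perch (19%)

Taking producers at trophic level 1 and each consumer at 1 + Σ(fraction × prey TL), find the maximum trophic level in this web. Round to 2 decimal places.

4.03

Tadpole: 1 + 1 = 2
Diving beetle: 1 + 2 = 3
Perch: 1 + (0.83×2 + 0.17×3) = 3.17
Otter: 1 + (0.81×3 + 0.19×3.17) = 4.0323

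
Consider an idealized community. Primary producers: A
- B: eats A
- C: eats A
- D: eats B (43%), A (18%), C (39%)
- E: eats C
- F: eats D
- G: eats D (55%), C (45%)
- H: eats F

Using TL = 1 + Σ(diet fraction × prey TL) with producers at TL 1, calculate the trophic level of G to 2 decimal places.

B: 1 + 1 = 2
C: 1 + 1 = 2
D: 1 + (0.43×2 + 0.18×1 + 0.39×2) = 2.82
E: 1 + 2 = 3
F: 1 + 2.82 = 3.82
G: 1 + (0.55×2.82 + 0.45×2) = 3.451
H: 1 + 3.82 = 4.82

3.45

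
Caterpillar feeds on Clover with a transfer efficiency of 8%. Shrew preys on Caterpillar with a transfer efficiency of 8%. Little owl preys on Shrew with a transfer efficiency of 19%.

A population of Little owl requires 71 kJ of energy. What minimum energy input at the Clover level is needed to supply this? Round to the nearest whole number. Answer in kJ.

58388 kJ

Cumulative transfer efficiency: 0.08 × 0.08 × 0.19 = 0.001216
Clover energy = 71 / 0.001216 = 58388 kJ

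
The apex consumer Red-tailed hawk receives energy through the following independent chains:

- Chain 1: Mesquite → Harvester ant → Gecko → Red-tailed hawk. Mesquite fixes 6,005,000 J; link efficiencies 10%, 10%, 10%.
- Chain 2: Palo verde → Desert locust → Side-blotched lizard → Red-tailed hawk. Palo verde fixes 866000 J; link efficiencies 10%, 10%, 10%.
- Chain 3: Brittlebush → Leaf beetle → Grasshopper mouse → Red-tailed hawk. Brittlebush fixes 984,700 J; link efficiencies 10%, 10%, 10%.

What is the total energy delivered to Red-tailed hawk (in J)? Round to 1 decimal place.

Chain 1: 6005000 × 0.1 × 0.1 × 0.1 = 6005 J
Chain 2: 866000 × 0.1 × 0.1 × 0.1 = 866 J
Chain 3: 984700 × 0.1 × 0.1 × 0.1 = 984.7 J
Total at Red-tailed hawk: 6005 + 866 + 984.7 = 7855.7 J

7855.7 J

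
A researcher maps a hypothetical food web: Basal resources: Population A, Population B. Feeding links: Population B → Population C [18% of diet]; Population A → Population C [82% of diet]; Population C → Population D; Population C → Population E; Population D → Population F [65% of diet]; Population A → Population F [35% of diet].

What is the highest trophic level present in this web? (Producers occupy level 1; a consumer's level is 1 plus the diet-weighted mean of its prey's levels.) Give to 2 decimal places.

Population C: 1 + (0.18×1 + 0.82×1) = 2
Population D: 1 + 2 = 3
Population E: 1 + 2 = 3
Population F: 1 + (0.65×3 + 0.35×1) = 3.3

3.30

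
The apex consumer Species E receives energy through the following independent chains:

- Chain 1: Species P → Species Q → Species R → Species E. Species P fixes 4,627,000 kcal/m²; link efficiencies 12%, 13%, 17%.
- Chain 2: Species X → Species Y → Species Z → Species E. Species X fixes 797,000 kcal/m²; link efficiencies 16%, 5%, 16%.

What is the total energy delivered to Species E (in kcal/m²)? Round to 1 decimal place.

13291.0 kcal/m²

Chain 1: 4627000 × 0.12 × 0.13 × 0.17 = 12270.804 kcal/m²
Chain 2: 797000 × 0.16 × 0.05 × 0.16 = 1020.16 kcal/m²
Total at Species E: 12270.804 + 1020.16 = 13290.964 kcal/m²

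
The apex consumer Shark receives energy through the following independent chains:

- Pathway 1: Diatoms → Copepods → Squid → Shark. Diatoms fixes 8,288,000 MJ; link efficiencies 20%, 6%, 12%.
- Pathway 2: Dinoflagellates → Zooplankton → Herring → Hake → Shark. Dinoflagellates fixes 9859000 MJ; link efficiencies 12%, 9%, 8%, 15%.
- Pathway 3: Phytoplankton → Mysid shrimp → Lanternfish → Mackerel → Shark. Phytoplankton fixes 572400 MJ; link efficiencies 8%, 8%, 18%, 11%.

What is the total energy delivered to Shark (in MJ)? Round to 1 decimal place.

Pathway 1: 8288000 × 0.2 × 0.06 × 0.12 = 11934.72 MJ
Pathway 2: 9859000 × 0.12 × 0.09 × 0.08 × 0.15 = 1277.7264 MJ
Pathway 3: 572400 × 0.08 × 0.08 × 0.18 × 0.11 = 72.534528 MJ
Total at Shark: 11934.72 + 1277.7264 + 72.534528 = 13284.980928 MJ

13285.0 MJ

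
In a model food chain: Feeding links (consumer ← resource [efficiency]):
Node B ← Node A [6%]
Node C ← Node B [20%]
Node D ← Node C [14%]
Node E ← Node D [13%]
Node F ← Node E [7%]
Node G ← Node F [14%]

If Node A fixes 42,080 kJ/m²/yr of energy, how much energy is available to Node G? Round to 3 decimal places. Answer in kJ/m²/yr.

0.090 kJ/m²/yr

Node B: 42080 × 0.06 = 2524.8 kJ/m²/yr
Node C: 2524.8 × 0.2 = 504.96 kJ/m²/yr
Node D: 504.96 × 0.14 = 70.6944 kJ/m²/yr
Node E: 70.6944 × 0.13 = 9.190272 kJ/m²/yr
Node F: 9.190272 × 0.07 = 0.64331904 kJ/m²/yr
Node G: 0.64331904 × 0.14 = 0.0900646656 kJ/m²/yr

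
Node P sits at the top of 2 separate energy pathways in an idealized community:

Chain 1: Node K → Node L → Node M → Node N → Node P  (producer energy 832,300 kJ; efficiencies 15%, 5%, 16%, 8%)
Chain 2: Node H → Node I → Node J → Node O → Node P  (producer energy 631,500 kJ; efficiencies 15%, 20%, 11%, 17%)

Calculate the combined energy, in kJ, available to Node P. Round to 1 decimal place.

434.2 kJ

Chain 1: 832300 × 0.15 × 0.05 × 0.16 × 0.08 = 79.9008 kJ
Chain 2: 631500 × 0.15 × 0.2 × 0.11 × 0.17 = 354.2715 kJ
Total at Node P: 79.9008 + 354.2715 = 434.1723 kJ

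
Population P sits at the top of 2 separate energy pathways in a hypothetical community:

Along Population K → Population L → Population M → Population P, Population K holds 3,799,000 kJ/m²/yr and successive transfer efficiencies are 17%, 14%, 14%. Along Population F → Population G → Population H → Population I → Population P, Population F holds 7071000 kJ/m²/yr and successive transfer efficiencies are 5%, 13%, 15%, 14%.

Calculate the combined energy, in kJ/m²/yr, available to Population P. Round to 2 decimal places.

13623.46 kJ/m²/yr

Via Population K: 3799000 × 0.17 × 0.14 × 0.14 = 12658.268 kJ/m²/yr
Via Population F: 7071000 × 0.05 × 0.13 × 0.15 × 0.14 = 965.1915 kJ/m²/yr
Total at Population P: 12658.268 + 965.1915 = 13623.4595 kJ/m²/yr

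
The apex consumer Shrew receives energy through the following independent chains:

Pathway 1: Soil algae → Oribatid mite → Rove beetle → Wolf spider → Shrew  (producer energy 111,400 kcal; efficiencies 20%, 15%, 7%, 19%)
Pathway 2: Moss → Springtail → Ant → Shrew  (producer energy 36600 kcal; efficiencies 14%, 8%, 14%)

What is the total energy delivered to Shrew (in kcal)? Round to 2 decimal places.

101.84 kcal

Pathway 1: 111400 × 0.2 × 0.15 × 0.07 × 0.19 = 44.4486 kcal
Pathway 2: 36600 × 0.14 × 0.08 × 0.14 = 57.3888 kcal
Total at Shrew: 44.4486 + 57.3888 = 101.8374 kcal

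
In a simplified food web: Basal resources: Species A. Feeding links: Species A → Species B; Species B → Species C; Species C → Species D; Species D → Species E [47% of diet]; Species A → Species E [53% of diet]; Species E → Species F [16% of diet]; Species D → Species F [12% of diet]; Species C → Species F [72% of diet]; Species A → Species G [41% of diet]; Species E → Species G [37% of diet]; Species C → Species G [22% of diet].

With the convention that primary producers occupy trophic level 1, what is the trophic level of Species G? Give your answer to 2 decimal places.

3.33

Species B: 1 + 1 = 2
Species C: 1 + 2 = 3
Species D: 1 + 3 = 4
Species E: 1 + (0.47×4 + 0.53×1) = 3.41
Species F: 1 + (0.16×3.41 + 0.12×4 + 0.72×3) = 4.1856
Species G: 1 + (0.41×1 + 0.37×3.41 + 0.22×3) = 3.3317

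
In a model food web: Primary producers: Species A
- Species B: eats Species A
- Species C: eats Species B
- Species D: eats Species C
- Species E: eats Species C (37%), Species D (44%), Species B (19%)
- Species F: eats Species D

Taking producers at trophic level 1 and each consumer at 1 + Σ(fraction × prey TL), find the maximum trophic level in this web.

5

Species B: 1 + 1 = 2
Species C: 1 + 2 = 3
Species D: 1 + 3 = 4
Species E: 1 + (0.37×3 + 0.44×4 + 0.19×2) = 4.25
Species F: 1 + 4 = 5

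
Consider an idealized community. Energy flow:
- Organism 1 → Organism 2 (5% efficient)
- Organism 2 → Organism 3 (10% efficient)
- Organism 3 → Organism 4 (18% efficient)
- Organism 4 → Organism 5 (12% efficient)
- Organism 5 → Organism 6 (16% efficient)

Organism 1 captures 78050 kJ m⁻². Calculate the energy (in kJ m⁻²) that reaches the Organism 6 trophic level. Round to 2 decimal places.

Organism 2: 78050 × 0.05 = 3902.5 kJ m⁻²
Organism 3: 3902.5 × 0.1 = 390.25 kJ m⁻²
Organism 4: 390.25 × 0.18 = 70.245 kJ m⁻²
Organism 5: 70.245 × 0.12 = 8.4294 kJ m⁻²
Organism 6: 8.4294 × 0.16 = 1.348704 kJ m⁻²

1.35 kJ m⁻²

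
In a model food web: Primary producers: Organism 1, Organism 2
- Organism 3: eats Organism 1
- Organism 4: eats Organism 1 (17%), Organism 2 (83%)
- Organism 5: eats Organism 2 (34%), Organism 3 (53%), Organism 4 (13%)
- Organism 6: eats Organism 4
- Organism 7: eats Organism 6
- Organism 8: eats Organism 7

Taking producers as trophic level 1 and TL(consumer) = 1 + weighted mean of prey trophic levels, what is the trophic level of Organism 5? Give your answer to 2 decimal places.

2.66

Organism 3: 1 + 1 = 2
Organism 4: 1 + (0.17×1 + 0.83×1) = 2
Organism 5: 1 + (0.34×1 + 0.53×2 + 0.13×2) = 2.66
Organism 6: 1 + 2 = 3
Organism 7: 1 + 3 = 4
Organism 8: 1 + 4 = 5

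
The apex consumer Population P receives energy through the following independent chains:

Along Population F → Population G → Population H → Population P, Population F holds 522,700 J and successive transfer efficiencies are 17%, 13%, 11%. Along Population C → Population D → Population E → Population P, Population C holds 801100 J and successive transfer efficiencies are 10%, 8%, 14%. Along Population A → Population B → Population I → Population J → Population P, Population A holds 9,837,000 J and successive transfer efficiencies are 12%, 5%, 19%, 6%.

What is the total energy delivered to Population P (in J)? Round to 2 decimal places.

Via Population F: 522700 × 0.17 × 0.13 × 0.11 = 1270.6837 J
Via Population C: 801100 × 0.1 × 0.08 × 0.14 = 897.232 J
Via Population A: 9837000 × 0.12 × 0.05 × 0.19 × 0.06 = 672.8508 J
Total at Population P: 1270.6837 + 897.232 + 672.8508 = 2840.7665 J

2840.77 J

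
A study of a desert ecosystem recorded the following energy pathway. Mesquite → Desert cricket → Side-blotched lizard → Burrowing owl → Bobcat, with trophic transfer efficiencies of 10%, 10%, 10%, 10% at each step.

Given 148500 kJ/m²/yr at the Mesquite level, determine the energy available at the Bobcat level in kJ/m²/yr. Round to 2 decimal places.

Desert cricket: 148500 × 0.1 = 14850 kJ/m²/yr
Side-blotched lizard: 14850 × 0.1 = 1485 kJ/m²/yr
Burrowing owl: 1485 × 0.1 = 148.5 kJ/m²/yr
Bobcat: 148.5 × 0.1 = 14.85 kJ/m²/yr

14.85 kJ/m²/yr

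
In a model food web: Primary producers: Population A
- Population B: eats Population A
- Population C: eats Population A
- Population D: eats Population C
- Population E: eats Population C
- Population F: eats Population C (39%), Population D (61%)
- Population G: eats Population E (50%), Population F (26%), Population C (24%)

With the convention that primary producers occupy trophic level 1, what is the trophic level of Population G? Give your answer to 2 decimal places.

Population B: 1 + 1 = 2
Population C: 1 + 1 = 2
Population D: 1 + 2 = 3
Population E: 1 + 2 = 3
Population F: 1 + (0.39×2 + 0.61×3) = 3.61
Population G: 1 + (0.5×3 + 0.26×3.61 + 0.24×2) = 3.9186

3.92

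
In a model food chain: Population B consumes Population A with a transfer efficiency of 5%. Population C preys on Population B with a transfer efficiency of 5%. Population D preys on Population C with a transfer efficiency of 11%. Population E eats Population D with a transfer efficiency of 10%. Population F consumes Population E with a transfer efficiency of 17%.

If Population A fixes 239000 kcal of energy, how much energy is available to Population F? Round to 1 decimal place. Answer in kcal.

Population B: 239000 × 0.05 = 11950 kcal
Population C: 11950 × 0.05 = 597.5 kcal
Population D: 597.5 × 0.11 = 65.725 kcal
Population E: 65.725 × 0.1 = 6.5725 kcal
Population F: 6.5725 × 0.17 = 1.117325 kcal

1.1 kcal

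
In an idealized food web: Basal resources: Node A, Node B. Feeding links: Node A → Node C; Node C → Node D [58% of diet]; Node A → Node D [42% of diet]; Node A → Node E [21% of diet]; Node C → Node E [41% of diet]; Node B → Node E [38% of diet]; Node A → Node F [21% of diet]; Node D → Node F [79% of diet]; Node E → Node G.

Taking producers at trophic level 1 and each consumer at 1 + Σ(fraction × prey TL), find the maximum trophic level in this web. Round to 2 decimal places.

3.41

Node C: 1 + 1 = 2
Node D: 1 + (0.58×2 + 0.42×1) = 2.58
Node E: 1 + (0.21×1 + 0.41×2 + 0.38×1) = 2.41
Node F: 1 + (0.21×1 + 0.79×2.58) = 3.2482
Node G: 1 + 2.41 = 3.41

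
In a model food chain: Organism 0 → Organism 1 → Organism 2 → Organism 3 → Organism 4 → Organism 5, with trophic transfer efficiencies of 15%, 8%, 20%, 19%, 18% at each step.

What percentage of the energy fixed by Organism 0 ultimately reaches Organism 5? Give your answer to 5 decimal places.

Product of link efficiencies: 0.15 × 0.08 × 0.2 × 0.19 × 0.18 = 0.00008208
As a percentage: 0.00008208 × 100 = 0.00821%

0.00821%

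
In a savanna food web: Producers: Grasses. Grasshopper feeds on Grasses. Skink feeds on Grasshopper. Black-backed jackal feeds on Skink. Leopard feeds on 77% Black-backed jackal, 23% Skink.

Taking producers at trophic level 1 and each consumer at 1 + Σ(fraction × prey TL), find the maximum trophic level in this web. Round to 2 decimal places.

Grasshopper: 1 + 1 = 2
Skink: 1 + 2 = 3
Black-backed jackal: 1 + 3 = 4
Leopard: 1 + (0.77×4 + 0.23×3) = 4.77

4.77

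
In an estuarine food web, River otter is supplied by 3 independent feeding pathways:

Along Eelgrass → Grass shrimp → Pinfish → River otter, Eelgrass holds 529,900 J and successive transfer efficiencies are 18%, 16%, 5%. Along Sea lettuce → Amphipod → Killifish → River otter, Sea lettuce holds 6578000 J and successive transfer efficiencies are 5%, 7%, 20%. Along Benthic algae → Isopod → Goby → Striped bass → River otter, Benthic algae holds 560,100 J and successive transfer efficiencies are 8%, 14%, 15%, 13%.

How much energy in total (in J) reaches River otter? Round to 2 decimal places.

Via Eelgrass: 529900 × 0.18 × 0.16 × 0.05 = 763.056 J
Via Sea lettuce: 6578000 × 0.05 × 0.07 × 0.2 = 4604.6 J
Via Benthic algae: 560100 × 0.08 × 0.14 × 0.15 × 0.13 = 122.32584 J
Total at River otter: 763.056 + 4604.6 + 122.32584 = 5489.98184 J

5489.98 J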